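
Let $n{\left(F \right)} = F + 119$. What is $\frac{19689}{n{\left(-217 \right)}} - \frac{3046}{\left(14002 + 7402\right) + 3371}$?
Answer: $- \frac{488093483}{2427950} \approx -201.03$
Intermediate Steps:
$n{\left(F \right)} = 119 + F$
$\frac{19689}{n{\left(-217 \right)}} - \frac{3046}{\left(14002 + 7402\right) + 3371} = \frac{19689}{119 - 217} - \frac{3046}{\left(14002 + 7402\right) + 3371} = \frac{19689}{-98} - \frac{3046}{21404 + 3371} = 19689 \left(- \frac{1}{98}\right) - \frac{3046}{24775} = - \frac{19689}{98} - \frac{3046}{24775} = - \frac{488093483}{2427950}$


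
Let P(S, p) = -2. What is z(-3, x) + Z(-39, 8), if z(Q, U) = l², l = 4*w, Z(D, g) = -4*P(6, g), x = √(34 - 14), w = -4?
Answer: 264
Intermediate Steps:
x = 2*√5 (x = √20 = 2*√5 ≈ 4.4721)
Z(D, g) = 8 (Z(D, g) = -4*(-2) = 8)
l = -16 (l = 4*(-4) = -16)
z(Q, U) = 256 (z(Q, U) = (-16)² = 256)
z(-3, x) + Z(-39, 8) = 256 + 8 = 264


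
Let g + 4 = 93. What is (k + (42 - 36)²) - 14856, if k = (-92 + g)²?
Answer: -14811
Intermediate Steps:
g = 89 (g = -4 + 93 = 89)
k = 9 (k = (-92 + 89)² = (-3)² = 9)
(k + (42 - 36)²) - 14856 = (9 + (42 - 36)²) - 14856 = (9 + 6²) - 14856 = (9 + 36) - 14856 = 45 - 14856 = -14811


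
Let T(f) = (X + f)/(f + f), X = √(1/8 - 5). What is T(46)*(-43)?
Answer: -43/2 - 43*I*√78/368 ≈ -21.5 - 1.032*I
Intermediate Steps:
X = I*√78/4 (X = √(⅛ - 5) = √(-39/8) = I*√78/4 ≈ 2.2079*I)
T(f) = (f + I*√78/4)/(2*f) (T(f) = (I*√78/4 + f)/(f + f) = (f + I*√78/4)/((2*f)) = (f + I*√78/4)*(1/(2*f)) = (f + I*√78/4)/(2*f))
T(46)*(-43) = ((⅛)*(4*46 + I*√78)/46)*(-43) = ((⅛)*(1/46)*(184 + I*√78))*(-43) = (½ + I*√78/368)*(-43) = -43/2 - 43*I*√78/368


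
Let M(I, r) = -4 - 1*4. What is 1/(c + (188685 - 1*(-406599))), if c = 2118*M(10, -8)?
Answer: 1/578340 ≈ 1.7291e-6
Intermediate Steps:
M(I, r) = -8 (M(I, r) = -4 - 4 = -8)
c = -16944 (c = 2118*(-8) = -16944)
1/(c + (188685 - 1*(-406599))) = 1/(-16944 + (188685 - 1*(-406599))) = 1/(-16944 + (188685 + 406599)) = 1/(-16944 + 595284) = 1/578340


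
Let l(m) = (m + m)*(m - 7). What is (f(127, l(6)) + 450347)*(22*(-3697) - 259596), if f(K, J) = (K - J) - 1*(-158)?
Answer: -153638058920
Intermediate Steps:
l(m) = 2*m*(-7 + m) (l(m) = (2*m)*(-7 + m) = 2*m*(-7 + m))
f(K, J) = 158 + K - J (f(K, J) = (K - J) + 158 = 158 + K - J)
(f(127, l(6)) + 450347)*(22*(-3697) - 259596) = ((158 + 127 - 2*6*(-7 + 6)) + 450347)*(22*(-3697) - 259596) = ((158 + 127 - 2*6*(-1)) + 450347)*(-81334 - 259596) = ((158 + 127 - 1*(-12)) + 450347)*(-340930) = ((158 + 127 + 12) + 450347)*(-340930) = (297 + 450347)*(-340930) = 450644*(-340930) = -153638058920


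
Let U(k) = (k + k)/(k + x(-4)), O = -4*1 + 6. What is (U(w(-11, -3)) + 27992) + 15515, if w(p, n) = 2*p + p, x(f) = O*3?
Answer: 391585/9 ≈ 43509.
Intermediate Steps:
O = 2 (O = -4 + 6 = 2)
x(f) = 6 (x(f) = 2*3 = 6)
w(p, n) = 3*p
U(k) = 2*k/(6 + k) (U(k) = (k + k)/(k + 6) = (2*k)/(6 + k) = 2*k/(6 + k))
(U(w(-11, -3)) + 27992) + 15515 = (2*(3*(-11))/(6 + 3*(-11)) + 27992) + 15515 = (2*(-33)/(6 - 33) + 27992) + 15515 = (2*(-33)/(-27) + 27992) + 15515 = (2*(-33)*(-1/27) + 27992) + 15515 = (22/9 + 27992) + 15515 = 251950/9 + 15515 = 391585/9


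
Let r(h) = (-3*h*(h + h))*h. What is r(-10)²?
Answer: 36000000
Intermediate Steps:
r(h) = -6*h³ (r(h) = (-3*h*2*h)*h = (-6*h²)*h = -6*h³)
r(-10)² = (-6*(-10)³)² = (-6*(-1000))² = 6000² = 36000000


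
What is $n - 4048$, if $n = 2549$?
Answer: $-1499$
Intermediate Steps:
$n - 4048 = 2549 - 4048 = -1499$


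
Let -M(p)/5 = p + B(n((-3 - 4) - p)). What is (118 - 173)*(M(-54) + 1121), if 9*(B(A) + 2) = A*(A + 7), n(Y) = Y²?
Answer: 1345471105/9 ≈ 1.4950e+8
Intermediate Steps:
B(A) = -2 + A*(7 + A)/9 (B(A) = -2 + (A*(A + 7))/9 = -2 + (A*(7 + A))/9 = -2 + A*(7 + A)/9)
M(p) = 10 - 5*p - 35*(-7 - p)²/9 - 5*(-7 - p)⁴/9 (M(p) = -5*(p + (-2 + (((-3 - 4) - p)²)²/9 + 7*((-3 - 4) - p)²/9)) = -5*(p + (-2 + ((-7 - p)²)²/9 + 7*(-7 - p)²/9)) = -5*(p + (-2 + (-7 - p)⁴/9 + 7*(-7 - p)²/9)) = -5*(-2 + p + (-7 - p)⁴/9 + 7*(-7 - p)²/9) = 10 - 5*p - 35*(-7 - p)²/9 - 5*(-7 - p)⁴/9)
(118 - 173)*(M(-54) + 1121) = (118 - 173)*((10 - 5*(-54) - 35*(7 - 54)²/9 - 5*(7 - 54)⁴/9) + 1121) = -55*((10 + 270 - 35/9*(-47)² - 5/9*(-47)⁴) + 1121) = -55*((10 + 270 - 35/9*2209 - 5/9*4879681) + 1121) = -55*((10 + 270 - 77315/9 - 24398405/9) + 1121) = -55*(-24473200/9 + 1121) = -55*(-24463111/9) = 1345471105/9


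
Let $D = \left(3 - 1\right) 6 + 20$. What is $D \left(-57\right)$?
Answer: $-1824$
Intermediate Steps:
$D = 32$ ($D = 2 \cdot 6 + 20 = 12 + 20 = 32$)
$D \left(-57\right) = 32 \left(-57\right) = -1824$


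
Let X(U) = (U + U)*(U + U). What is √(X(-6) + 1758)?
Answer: √1902 ≈ 43.612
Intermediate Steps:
X(U) = 4*U² (X(U) = (2*U)*(2*U) = 4*U²)
√(X(-6) + 1758) = √(4*(-6)² + 1758) = √(4*36 + 1758) = √(144 + 1758) = √1902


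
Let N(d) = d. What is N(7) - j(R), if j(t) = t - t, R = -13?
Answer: 7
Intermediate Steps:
j(t) = 0
N(7) - j(R) = 7 - 1*0 = 7 + 0 = 7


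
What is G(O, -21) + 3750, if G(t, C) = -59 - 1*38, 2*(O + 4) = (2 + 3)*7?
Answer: 3653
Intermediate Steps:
O = 27/2 (O = -4 + ((2 + 3)*7)/2 = -4 + (5*7)/2 = -4 + (½)*35 = -4 + 35/2 = 27/2 ≈ 13.500)
G(t, C) = -97 (G(t, C) = -59 - 38 = -97)
G(O, -21) + 3750 = -97 + 3750 = 3653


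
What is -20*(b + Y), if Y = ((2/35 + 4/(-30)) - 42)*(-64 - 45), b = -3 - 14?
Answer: -1919108/21 ≈ -91386.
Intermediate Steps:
b = -17
Y = 481562/105 (Y = ((2*(1/35) + 4*(-1/30)) - 42)*(-109) = ((2/35 - 2/15) - 42)*(-109) = (-8/105 - 42)*(-109) = -4418/105*(-109) = 481562/105 ≈ 4586.3)
-20*(b + Y) = -20*(-17 + 481562/105) = -20*479777/105 = -1919108/21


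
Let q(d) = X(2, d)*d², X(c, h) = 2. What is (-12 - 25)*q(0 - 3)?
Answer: -666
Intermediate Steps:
q(d) = 2*d²
(-12 - 25)*q(0 - 3) = (-12 - 25)*(2*(0 - 3)²) = -74*(-3)² = -74*9 = -37*18 = -666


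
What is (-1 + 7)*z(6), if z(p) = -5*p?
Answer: -180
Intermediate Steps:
(-1 + 7)*z(6) = (-1 + 7)*(-5*6) = 6*(-30) = -180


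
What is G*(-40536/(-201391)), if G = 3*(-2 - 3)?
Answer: -608040/201391 ≈ -3.0192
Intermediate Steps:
G = -15 (G = 3*(-5) = -15)
G*(-40536/(-201391)) = -(-608040)/(-201391) = -(-608040)*(-1)/201391 = -15*40536/201391 = -608040/201391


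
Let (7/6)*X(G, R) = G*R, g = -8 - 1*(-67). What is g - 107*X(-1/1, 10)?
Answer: 6833/7 ≈ 976.14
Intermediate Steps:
g = 59 (g = -8 + 67 = 59)
X(G, R) = 6*G*R/7 (X(G, R) = 6*(G*R)/7 = 6*G*R/7)
g - 107*X(-1/1, 10) = 59 - 642*(-1/1)*10/7 = 59 - 642*(-1*1)*10/7 = 59 - 642*(-1)*10/7 = 59 - 107*(-60/7) = 59 + 6420/7 = 6833/7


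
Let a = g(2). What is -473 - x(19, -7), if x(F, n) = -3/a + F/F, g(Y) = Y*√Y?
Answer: -474 + 3*√2/4 ≈ -472.94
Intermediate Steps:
g(Y) = Y^(3/2)
a = 2*√2 (a = 2^(3/2) = 2*√2 ≈ 2.8284)
x(F, n) = 1 - 3*√2/4 (x(F, n) = -3*√2/4 + F/F = -3*√2/4 + 1 = 1 - 3*√2/4)
-473 - x(19, -7) = -473 - (1 - 3*√2/4) = -473 + (-1 + 3*√2/4) = -474 + 3*√2/4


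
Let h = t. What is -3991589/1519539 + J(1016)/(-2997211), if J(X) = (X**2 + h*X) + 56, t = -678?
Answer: -254806967375/92946510321 ≈ -2.7414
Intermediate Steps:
h = -678
J(X) = 56 + X**2 - 678*X (J(X) = (X**2 - 678*X) + 56 = 56 + X**2 - 678*X)
-3991589/1519539 + J(1016)/(-2997211) = -3991589/1519539 + (56 + 1016**2 - 678*1016)/(-2997211) = -3991589*1/1519539 + (56 + 1032256 - 688848)*(-1/2997211) = -81461/31011 + 343464*(-1/2997211) = -81461/31011 - 343464/2997211 = -254806967375/92946510321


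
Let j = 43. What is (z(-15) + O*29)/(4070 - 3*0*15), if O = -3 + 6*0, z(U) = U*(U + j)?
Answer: -507/4070 ≈ -0.12457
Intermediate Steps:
z(U) = U*(43 + U) (z(U) = U*(U + 43) = U*(43 + U))
O = -3 (O = -3 + 0 = -3)
(z(-15) + O*29)/(4070 - 3*0*15) = (-15*(43 - 15) - 3*29)/(4070 - 3*0*15) = (-15*28 - 87)/(4070 + 0*15) = (-420 - 87)/(4070 + 0) = -507/4070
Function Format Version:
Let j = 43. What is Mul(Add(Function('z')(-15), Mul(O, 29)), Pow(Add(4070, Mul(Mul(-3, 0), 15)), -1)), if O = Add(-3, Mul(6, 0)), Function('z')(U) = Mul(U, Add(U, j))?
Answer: Rational(-507, 4070) ≈ -0.12457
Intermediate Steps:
Function('z')(U) = Mul(U, Add(43, U)) (Function('z')(U) = Mul(U, Add(U, 43)) = Mul(U, Add(43, U)))
O = -3 (O = Add(-3, 0) = -3)
Mul(Add(Function('z')(-15), Mul(O, 29)), Pow(Add(4070, Mul(Mul(-3, 0), 15)), -1)) = Mul(Add(Mul(-15, Add(43, -15)), Mul(-3, 29)), Pow(Add(4070, Mul(Mul(-3, 0), 15)), -1)) = Mul(Add(Mul(-15, 28), -87), Pow(Add(4070, Mul(0, 15)), -1)) = Mul(Add(-420, -87), Pow(Add(4070, 0), -1)) = Mul(-507, Pow(4070, -1)) = Mul(-507, Rational(1, 4070)) = Rational(-507, 4070)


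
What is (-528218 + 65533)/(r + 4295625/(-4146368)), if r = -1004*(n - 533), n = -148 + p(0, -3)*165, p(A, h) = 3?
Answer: -1918462278080/774305050167 ≈ -2.4777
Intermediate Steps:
n = 347 (n = -148 + 3*165 = -148 + 495 = 347)
r = 186744 (r = -1004*(347 - 533) = -1004*(-186) = 186744)
(-528218 + 65533)/(r + 4295625/(-4146368)) = (-528218 + 65533)/(186744 + 4295625/(-4146368)) = -462685/(186744 + 4295625*(-1/4146368)) = -462685/(186744 - 4295625/4146368) = -462685/774305050167/4146368 = -462685*4146368/774305050167 = -1918462278080/774305050167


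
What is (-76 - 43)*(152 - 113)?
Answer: -4641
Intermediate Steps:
(-76 - 43)*(152 - 113) = -119*39 = -4641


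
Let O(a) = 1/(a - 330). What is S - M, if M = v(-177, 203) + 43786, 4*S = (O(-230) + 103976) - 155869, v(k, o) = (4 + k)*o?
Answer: -48474161/2240 ≈ -21640.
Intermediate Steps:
O(a) = 1/(-330 + a)
v(k, o) = o*(4 + k)
S = -29060081/2240 (S = ((1/(-330 - 230) + 103976) - 155869)/4 = ((1/(-560) + 103976) - 155869)/4 = ((-1/560 + 103976) - 155869)/4 = (58226559/560 - 155869)/4 = (¼)*(-29060081/560) = -29060081/2240 ≈ -12973.)
M = 8667 (M = 203*(4 - 177) + 43786 = 203*(-173) + 43786 = -35119 + 43786 = 8667)
S - M = -29060081/2240 - 1*8667 = -29060081/2240 - 8667 = -48474161/2240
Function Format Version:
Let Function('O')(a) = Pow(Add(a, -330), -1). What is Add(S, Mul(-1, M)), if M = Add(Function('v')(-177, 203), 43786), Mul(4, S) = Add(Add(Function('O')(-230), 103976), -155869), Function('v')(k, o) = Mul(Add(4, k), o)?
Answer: Rational(-48474161, 2240) ≈ -21640.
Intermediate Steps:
Function('O')(a) = Pow(Add(-330, a), -1)
Function('v')(k, o) = Mul(o, Add(4, k))
S = Rational(-29060081, 2240) (S = Mul(Rational(1, 4), Add(Add(Pow(Add(-330, -230), -1), 103976), -155869)) = Mul(Rational(1, 4), Add(Add(Pow(-560, -1), 103976), -155869)) = Mul(Rational(1, 4), Add(Add(Rational(-1, 560), 103976), -155869)) = Mul(Rational(1, 4), Add(Rational(58226559, 560), -155869)) = Mul(Rational(1, 4), Rational(-29060081, 560)) = Rational(-29060081, 2240) ≈ -12973.)
M = 8667 (M = Add(Mul(203, Add(4, -177)), 43786) = Add(Mul(203, -173), 43786) = Add(-35119, 43786) = 8667)
Add(S, Mul(-1, M)) = Add(Rational(-29060081, 2240), Mul(-1, 8667)) = Add(Rational(-29060081, 2240), -8667) = Rational(-48474161, 2240)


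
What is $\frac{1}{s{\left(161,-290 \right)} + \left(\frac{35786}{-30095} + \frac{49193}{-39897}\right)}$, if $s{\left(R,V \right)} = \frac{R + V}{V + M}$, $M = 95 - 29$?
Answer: $- \frac{20688988320}{38196181901} \approx -0.54165$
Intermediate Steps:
$M = 66$ ($M = 95 - 29 = 66$)
$s{\left(R,V \right)} = \frac{R + V}{66 + V}$ ($s{\left(R,V \right)} = \frac{R + V}{V + 66} = \frac{R + V}{66 + V}$)
$\frac{1}{s{\left(161,-290 \right)} + \left(\frac{35786}{-30095} + \frac{49193}{-39897}\right)} = \frac{1}{\frac{161 - 290}{66 - 290} + \left(\frac{35786}{-30095} + \frac{49193}{-39897}\right)} = \frac{1}{\frac{1}{-224} \left(-129\right) + \left(35786 \left(- \frac{1}{30095}\right) + 49193 \left(- \frac{1}{39897}\right)\right)} = \frac{1}{\left(- \frac{1}{224}\right) \left(-129\right) - \frac{223709029}{92361555}} = \frac{1}{\frac{129}{224} - \frac{223709029}{92361555}} = \frac{1}{- \frac{38196181901}{20688988320}} = - \frac{20688988320}{38196181901}$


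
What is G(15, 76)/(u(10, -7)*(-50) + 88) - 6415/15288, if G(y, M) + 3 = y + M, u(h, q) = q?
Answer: -81357/372008 ≈ -0.21870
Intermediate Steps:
G(y, M) = -3 + M + y (G(y, M) = -3 + (y + M) = -3 + (M + y) = -3 + M + y)
G(15, 76)/(u(10, -7)*(-50) + 88) - 6415/15288 = (-3 + 76 + 15)/(-7*(-50) + 88) - 6415/15288 = 88/(350 + 88) - 6415*1/15288 = 88/438 - 6415/15288 = 88*(1/438) - 6415/15288 = 44/219 - 6415/15288 = -81357/372008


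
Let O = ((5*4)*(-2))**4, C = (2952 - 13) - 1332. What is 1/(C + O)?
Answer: 1/2561607 ≈ 3.9038e-7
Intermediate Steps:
C = 1607 (C = 2939 - 1332 = 1607)
O = 2560000 (O = (20*(-2))**4 = (-40)**4 = 2560000)
1/(C + O) = 1/(1607 + 2560000) = 1/2561607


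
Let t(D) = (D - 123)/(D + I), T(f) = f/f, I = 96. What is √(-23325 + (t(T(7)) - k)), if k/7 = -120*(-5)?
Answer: I*√258994559/97 ≈ 165.91*I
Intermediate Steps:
k = 4200 (k = 7*(-120*(-5)) = 7*600 = 4200)
T(f) = 1
t(D) = (-123 + D)/(96 + D) (t(D) = (D - 123)/(D + 96) = (-123 + D)/(96 + D))
√(-23325 + (t(T(7)) - k)) = √(-23325 + ((-123 + 1)/(96 + 1) - 1*4200)) = √(-23325 + (-122/97 - 4200)) = √(-23325 - 407522/97) = √(-2670047/97) = I*√258994559/97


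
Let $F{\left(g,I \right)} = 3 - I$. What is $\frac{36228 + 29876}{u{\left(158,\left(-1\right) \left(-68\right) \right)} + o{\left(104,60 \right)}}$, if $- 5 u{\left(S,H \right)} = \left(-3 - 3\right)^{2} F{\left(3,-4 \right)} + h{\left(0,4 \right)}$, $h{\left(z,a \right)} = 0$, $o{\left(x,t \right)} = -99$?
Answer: $- \frac{330520}{747} \approx -442.46$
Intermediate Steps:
$u{\left(S,H \right)} = - \frac{252}{5}$ ($u{\left(S,H \right)} = - \frac{\left(-3 - 3\right)^{2} \left(3 - -4\right) + 0}{5} = - \frac{\left(-6\right)^{2} \left(3 + 4\right) + 0}{5} = - \frac{36 \cdot 7 + 0}{5} = - \frac{252 + 0}{5} = \left(- \frac{1}{5}\right) 252 = - \frac{252}{5}$)
$\frac{36228 + 29876}{u{\left(158,\left(-1\right) \left(-68\right) \right)} + o{\left(104,60 \right)}} = \frac{36228 + 29876}{- \frac{252}{5} - 99} = \frac{66104}{- \frac{747}{5}} = 66104 \left(- \frac{5}{747}\right) = - \frac{330520}{747}$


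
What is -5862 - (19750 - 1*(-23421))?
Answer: -49033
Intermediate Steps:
-5862 - (19750 - 1*(-23421)) = -5862 - (19750 + 23421) = -5862 - 1*43171 = -5862 - 43171 = -49033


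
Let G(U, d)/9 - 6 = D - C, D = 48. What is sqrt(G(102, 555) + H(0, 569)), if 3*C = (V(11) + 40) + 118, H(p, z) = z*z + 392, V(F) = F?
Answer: 2*sqrt(81033) ≈ 569.33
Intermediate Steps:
H(p, z) = 392 + z**2 (H(p, z) = z**2 + 392 = 392 + z**2)
C = 169/3 (C = ((11 + 40) + 118)/3 = (51 + 118)/3 = (1/3)*169 = 169/3 ≈ 56.333)
G(U, d) = -21 (G(U, d) = 54 + 9*(48 - 1*169/3) = 54 + 9*(48 - 169/3) = 54 + 9*(-25/3) = 54 - 75 = -21)
sqrt(G(102, 555) + H(0, 569)) = sqrt(-21 + (392 + 569**2)) = sqrt(-21 + (392 + 323761)) = sqrt(-21 + 324153) = sqrt(324132) = 2*sqrt(81033)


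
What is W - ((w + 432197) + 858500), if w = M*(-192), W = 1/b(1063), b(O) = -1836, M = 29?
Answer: -2359496845/1836 ≈ -1.2851e+6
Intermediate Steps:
W = -1/1836 (W = 1/(-1836) = -1/1836 ≈ -0.00054466)
w = -5568 (w = 29*(-192) = -5568)
W - ((w + 432197) + 858500) = -1/1836 - ((-5568 + 432197) + 858500) = -1/1836 - (426629 + 858500) = -1/1836 - 1*1285129 = -1/1836 - 1285129 = -2359496845/1836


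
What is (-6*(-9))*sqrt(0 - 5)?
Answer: 54*I*sqrt(5) ≈ 120.75*I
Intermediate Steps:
(-6*(-9))*sqrt(0 - 5) = 54*sqrt(-5) = 54*(I*sqrt(5)) = 54*I*sqrt(5)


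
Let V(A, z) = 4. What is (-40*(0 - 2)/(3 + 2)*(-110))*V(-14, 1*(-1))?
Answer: -7040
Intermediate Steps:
(-40*(0 - 2)/(3 + 2)*(-110))*V(-14, 1*(-1)) = (-40*(0 - 2)/(3 + 2)*(-110))*4 = (-(-80)/5*(-110))*4 = (-40*(-⅖)*(-110))*4 = (16*(-110))*4 = -1760*4 = -7040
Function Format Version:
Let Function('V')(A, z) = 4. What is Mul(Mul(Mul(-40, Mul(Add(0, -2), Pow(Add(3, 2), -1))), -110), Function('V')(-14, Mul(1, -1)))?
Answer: -7040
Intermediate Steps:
Mul(Mul(Mul(-40, Mul(Add(0, -2), Pow(Add(3, 2), -1))), -110), Function('V')(-14, Mul(1, -1))) = Mul(Mul(Mul(-40, Mul(Add(0, -2), Pow(Add(3, 2), -1))), -110), 4) = Mul(Mul(Mul(-40, Mul(-2, Pow(5, -1))), -110), 4) = Mul(Mul(Mul(-40, Mul(-2, Rational(1, 5))), -110), 4) = Mul(Mul(Mul(-40, Rational(-2, 5)), -110), 4) = Mul(Mul(16, -110), 4) = Mul(-1760, 4) = -7040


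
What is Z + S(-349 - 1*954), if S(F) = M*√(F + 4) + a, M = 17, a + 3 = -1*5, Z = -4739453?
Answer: -4739461 + 17*I*√1299 ≈ -4.7395e+6 + 612.71*I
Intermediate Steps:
a = -8 (a = -3 - 1*5 = -3 - 5 = -8)
S(F) = -8 + 17*√(4 + F) (S(F) = 17*√(F + 4) - 8 = 17*√(4 + F) - 8 = -8 + 17*√(4 + F))
Z + S(-349 - 1*954) = -4739453 + (-8 + 17*√(4 + (-349 - 1*954))) = -4739453 + (-8 + 17*√(4 + (-349 - 954))) = -4739453 + (-8 + 17*√(4 - 1303)) = -4739453 + (-8 + 17*√(-1299)) = -4739453 + (-8 + 17*(I*√1299)) = -4739453 + (-8 + 17*I*√1299) = -4739461 + 17*I*√1299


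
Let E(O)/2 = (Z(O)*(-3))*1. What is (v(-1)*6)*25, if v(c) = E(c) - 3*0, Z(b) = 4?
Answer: -3600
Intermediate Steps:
E(O) = -24 (E(O) = 2*((4*(-3))*1) = 2*(-12*1) = 2*(-12) = -24)
v(c) = -24 (v(c) = -24 - 3*0 = -24 + 0 = -24)
(v(-1)*6)*25 = -24*6*25 = -144*25 = -3600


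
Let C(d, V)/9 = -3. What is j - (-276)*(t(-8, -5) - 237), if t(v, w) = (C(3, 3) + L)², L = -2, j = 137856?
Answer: 304560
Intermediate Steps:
C(d, V) = -27 (C(d, V) = 9*(-3) = -27)
t(v, w) = 841 (t(v, w) = (-27 - 2)² = (-29)² = 841)
j - (-276)*(t(-8, -5) - 237) = 137856 - (-276)*(841 - 237) = 137856 - (-276)*604 = 137856 - 1*(-166704) = 137856 + 166704 = 304560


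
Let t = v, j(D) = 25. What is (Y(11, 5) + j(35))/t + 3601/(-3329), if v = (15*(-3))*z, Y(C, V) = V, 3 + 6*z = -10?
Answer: -33497/43277 ≈ -0.77401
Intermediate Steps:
z = -13/6 (z = -½ + (⅙)*(-10) = -½ - 5/3 = -13/6 ≈ -2.1667)
v = 195/2 (v = (15*(-3))*(-13/6) = -45*(-13/6) = 195/2 ≈ 97.500)
t = 195/2 ≈ 97.500
(Y(11, 5) + j(35))/t + 3601/(-3329) = (5 + 25)/(195/2) + 3601/(-3329) = 30*(2/195) + 3601*(-1/3329) = 4/13 - 3601/3329 = -33497/43277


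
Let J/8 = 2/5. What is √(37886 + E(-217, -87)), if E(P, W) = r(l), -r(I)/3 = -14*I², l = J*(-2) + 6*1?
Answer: √947318/5 ≈ 194.66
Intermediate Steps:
J = 16/5 (J = 8*(2/5) = 8*(2*(⅕)) = 8*(⅖) = 16/5 ≈ 3.2000)
l = -⅖ (l = (16/5)*(-2) + 6*1 = -32/5 + 6 = -⅖ ≈ -0.40000)
r(I) = 42*I² (r(I) = -(-42)*I² = 42*I²)
E(P, W) = 168/25 (E(P, W) = 42*(-⅖)² = 42*(4/25) = 168/25)
√(37886 + E(-217, -87)) = √(37886 + 168/25) = √(947318/25) = √947318/5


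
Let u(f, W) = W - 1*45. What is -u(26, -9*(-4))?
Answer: 9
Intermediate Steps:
u(f, W) = -45 + W (u(f, W) = W - 45 = -45 + W)
-u(26, -9*(-4)) = -(-45 - 9*(-4)) = -(-45 + 36) = -1*(-9) = 9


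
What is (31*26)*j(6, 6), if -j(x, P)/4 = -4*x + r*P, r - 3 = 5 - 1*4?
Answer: 0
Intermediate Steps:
r = 4 (r = 3 + (5 - 1*4) = 3 + (5 - 4) = 3 + 1 = 4)
j(x, P) = -16*P + 16*x (j(x, P) = -4*(-4*x + 4*P) = -16*P + 16*x)
(31*26)*j(6, 6) = (31*26)*(-16*6 + 16*6) = 806*(-96 + 96) = 806*0 = 0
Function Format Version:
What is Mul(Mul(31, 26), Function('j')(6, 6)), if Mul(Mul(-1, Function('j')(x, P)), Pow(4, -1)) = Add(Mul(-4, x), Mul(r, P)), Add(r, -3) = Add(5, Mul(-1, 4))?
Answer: 0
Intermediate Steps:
r = 4 (r = Add(3, Add(5, Mul(-1, 4))) = Add(3, Add(5, -4)) = Add(3, 1) = 4)
Function('j')(x, P) = Add(Mul(-16, P), Mul(16, x)) (Function('j')(x, P) = Mul(-4, Add(Mul(-4, x), Mul(4, P))) = Add(Mul(-16, P), Mul(16, x)))
Mul(Mul(31, 26), Function('j')(6, 6)) = Mul(Mul(31, 26), Add(Mul(-16, 6), Mul(16, 6))) = Mul(806, Add(-96, 96)) = Mul(806, 0) = 0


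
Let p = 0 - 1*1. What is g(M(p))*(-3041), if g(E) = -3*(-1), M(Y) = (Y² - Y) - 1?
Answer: -9123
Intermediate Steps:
p = -1 (p = 0 - 1 = -1)
M(Y) = -1 + Y² - Y
g(E) = 3
g(M(p))*(-3041) = 3*(-3041) = -9123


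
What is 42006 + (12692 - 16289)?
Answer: 38409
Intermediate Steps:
42006 + (12692 - 16289) = 42006 - 3597 = 38409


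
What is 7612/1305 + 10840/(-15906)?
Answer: 17821712/3459555 ≈ 5.1514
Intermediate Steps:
7612/1305 + 10840/(-15906) = 7612*(1/1305) + 10840*(-1/15906) = 7612/1305 - 5420/7953 = 17821712/3459555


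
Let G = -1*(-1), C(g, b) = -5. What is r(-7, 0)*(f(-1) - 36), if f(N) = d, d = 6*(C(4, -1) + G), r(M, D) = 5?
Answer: -300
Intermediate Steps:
G = 1
d = -24 (d = 6*(-5 + 1) = 6*(-4) = -24)
f(N) = -24
r(-7, 0)*(f(-1) - 36) = 5*(-24 - 36) = 5*(-60) = -300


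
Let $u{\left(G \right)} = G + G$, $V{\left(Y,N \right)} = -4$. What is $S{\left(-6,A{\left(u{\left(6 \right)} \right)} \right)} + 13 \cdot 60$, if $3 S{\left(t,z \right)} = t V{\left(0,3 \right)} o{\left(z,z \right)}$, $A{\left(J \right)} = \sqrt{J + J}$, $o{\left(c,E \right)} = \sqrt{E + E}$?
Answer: $780 + 16 \sqrt[4]{6} \approx 805.04$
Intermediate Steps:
$o{\left(c,E \right)} = \sqrt{2} \sqrt{E}$ ($o{\left(c,E \right)} = \sqrt{2 E} = \sqrt{2} \sqrt{E}$)
$u{\left(G \right)} = 2 G$
$A{\left(J \right)} = \sqrt{2} \sqrt{J}$ ($A{\left(J \right)} = \sqrt{2 J} = \sqrt{2} \sqrt{J}$)
$S{\left(t,z \right)} = - \frac{4 t \sqrt{2} \sqrt{z}}{3}$ ($S{\left(t,z \right)} = \frac{t \left(-4\right) \sqrt{2} \sqrt{z}}{3} = \frac{- 4 t \sqrt{2} \sqrt{z}}{3} = \frac{\left(-4\right) t \sqrt{2} \sqrt{z}}{3} = - \frac{4 t \sqrt{2} \sqrt{z}}{3}$)
$S{\left(-6,A{\left(u{\left(6 \right)} \right)} \right)} + 13 \cdot 60 = \left(- \frac{4}{3}\right) \left(-6\right) \sqrt{2} \sqrt{\sqrt{2} \sqrt{2 \cdot 6}} + 13 \cdot 60 = \left(- \frac{4}{3}\right) \left(-6\right) \sqrt{2} \sqrt{\sqrt{2} \sqrt{12}} + 780 = \left(- \frac{4}{3}\right) \left(-6\right) \sqrt{2} \sqrt{\sqrt{2} \cdot 2 \sqrt{3}} + 780 = \left(- \frac{4}{3}\right) \left(-6\right) \sqrt{2} \sqrt{2 \sqrt{6}} + 780 = \left(- \frac{4}{3}\right) \left(-6\right) \sqrt{2} \cdot 2^{\frac{3}{4}} \sqrt[4]{3} + 780 = 16 \sqrt[4]{6} + 780 = 780 + 16 \sqrt[4]{6}$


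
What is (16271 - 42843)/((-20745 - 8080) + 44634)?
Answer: -26572/15809 ≈ -1.6808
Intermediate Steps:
(16271 - 42843)/((-20745 - 8080) + 44634) = -26572/(-28825 + 44634) = -26572/15809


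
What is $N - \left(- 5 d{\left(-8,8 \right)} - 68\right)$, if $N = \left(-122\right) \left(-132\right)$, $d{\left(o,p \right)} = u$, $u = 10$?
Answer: $16222$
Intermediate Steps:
$d{\left(o,p \right)} = 10$
$N = 16104$
$N - \left(- 5 d{\left(-8,8 \right)} - 68\right) = 16104 - \left(\left(-5\right) 10 - 68\right) = 16104 - \left(-50 - 68\right) = 16104 - -118 = 16104 + 118 = 16222$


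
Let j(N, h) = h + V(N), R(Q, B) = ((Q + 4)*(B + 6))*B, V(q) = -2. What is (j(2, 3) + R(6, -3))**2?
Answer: 7921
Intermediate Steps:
R(Q, B) = B*(4 + Q)*(6 + B) (R(Q, B) = ((4 + Q)*(6 + B))*B = B*(4 + Q)*(6 + B))
j(N, h) = -2 + h (j(N, h) = h - 2 = -2 + h)
(j(2, 3) + R(6, -3))**2 = ((-2 + 3) - 3*(24 + 4*(-3) + 6*6 - 3*6))**2 = (1 - 3*(24 - 12 + 36 - 18))**2 = (1 - 3*30)**2 = (1 - 90)**2 = (-89)**2 = 7921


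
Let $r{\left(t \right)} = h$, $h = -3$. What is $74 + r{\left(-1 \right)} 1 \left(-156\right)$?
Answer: $542$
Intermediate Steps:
$r{\left(t \right)} = -3$
$74 + r{\left(-1 \right)} 1 \left(-156\right) = 74 + \left(-3\right) 1 \left(-156\right) = 74 - -468 = 74 + 468 = 542$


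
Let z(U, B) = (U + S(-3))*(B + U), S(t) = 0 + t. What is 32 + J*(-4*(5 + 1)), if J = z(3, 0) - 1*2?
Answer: 80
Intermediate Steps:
S(t) = t
z(U, B) = (-3 + U)*(B + U) (z(U, B) = (U - 3)*(B + U) = (-3 + U)*(B + U))
J = -2 (J = (3**2 - 3*0 - 3*3 + 0*3) - 1*2 = (9 + 0 - 9 + 0) - 2 = 0 - 2 = -2)
32 + J*(-4*(5 + 1)) = 32 - (-8)*(5 + 1) = 32 - (-8)*6 = 32 - 2*(-24) = 32 + 48 = 80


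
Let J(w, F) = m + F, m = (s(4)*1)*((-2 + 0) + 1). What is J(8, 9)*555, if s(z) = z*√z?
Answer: 555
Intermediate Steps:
s(z) = z^(3/2)
m = -8 (m = (4^(3/2)*1)*((-2 + 0) + 1) = (8*1)*(-2 + 1) = 8*(-1) = -8)
J(w, F) = -8 + F
J(8, 9)*555 = (-8 + 9)*555 = 1*555 = 555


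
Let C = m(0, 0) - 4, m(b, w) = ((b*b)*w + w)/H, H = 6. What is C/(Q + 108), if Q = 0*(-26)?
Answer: -1/27 ≈ -0.037037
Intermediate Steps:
m(b, w) = w/6 + w*b²/6 (m(b, w) = ((b*b)*w + w)/6 = (b²*w + w)*(⅙) = (w*b² + w)*(⅙) = (w + w*b²)*(⅙) = w/6 + w*b²/6)
Q = 0
C = -4 (C = (⅙)*0*(1 + 0²) - 4 = (⅙)*0*(1 + 0) - 4 = (⅙)*0*1 - 4 = 0 - 4 = -4)
C/(Q + 108) = -4/(0 + 108) = -4/108 = -4*1/108 = -1/27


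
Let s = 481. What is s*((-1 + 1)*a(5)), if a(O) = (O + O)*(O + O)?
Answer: 0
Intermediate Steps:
a(O) = 4*O² (a(O) = (2*O)*(2*O) = 4*O²)
s*((-1 + 1)*a(5)) = 481*((-1 + 1)*(4*5²)) = 481*(0*(4*25)) = 481*(0*100) = 481*0 = 0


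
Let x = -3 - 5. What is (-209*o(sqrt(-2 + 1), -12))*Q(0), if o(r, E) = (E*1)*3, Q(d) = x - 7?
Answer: -112860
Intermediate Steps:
x = -8
Q(d) = -15 (Q(d) = -8 - 7 = -15)
o(r, E) = 3*E (o(r, E) = E*3 = 3*E)
(-209*o(sqrt(-2 + 1), -12))*Q(0) = -627*(-12)*(-15) = -209*(-36)*(-15) = 7524*(-15) = -112860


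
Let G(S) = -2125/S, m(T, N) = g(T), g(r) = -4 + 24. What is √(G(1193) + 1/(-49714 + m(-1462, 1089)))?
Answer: I*√6260545780900306/59284942 ≈ 1.3346*I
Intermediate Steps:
g(r) = 20
m(T, N) = 20
√(G(1193) + 1/(-49714 + m(-1462, 1089))) = √(-2125/1193 + 1/(-49714 + 20)) = √(-2125*1/1193 + 1/(-49694)) = √(-2125/1193 - 1/49694) = √(-105600943/59284942) = I*√6260545780900306/59284942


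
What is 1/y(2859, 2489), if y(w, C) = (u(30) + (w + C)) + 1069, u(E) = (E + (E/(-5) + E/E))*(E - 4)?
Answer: 1/7067 ≈ 0.00014150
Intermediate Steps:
u(E) = (1 + 4*E/5)*(-4 + E) (u(E) = (E + (E*(-⅕) + 1))*(-4 + E) = (E + (-E/5 + 1))*(-4 + E) = (E + (1 - E/5))*(-4 + E) = (1 + 4*E/5)*(-4 + E))
y(w, C) = 1719 + C + w (y(w, C) = ((-4 - 11/5*30 + (⅘)*30²) + (w + C)) + 1069 = ((-4 - 66 + (⅘)*900) + (C + w)) + 1069 = ((-4 - 66 + 720) + (C + w)) + 1069 = (650 + (C + w)) + 1069 = (650 + C + w) + 1069 = 1719 + C + w)
1/y(2859, 2489) = 1/(1719 + 2489 + 2859) = 1/7067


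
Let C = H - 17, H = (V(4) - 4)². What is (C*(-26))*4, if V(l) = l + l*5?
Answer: -39832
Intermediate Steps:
V(l) = 6*l (V(l) = l + 5*l = 6*l)
H = 400 (H = (6*4 - 4)² = (24 - 4)² = 20² = 400)
C = 383 (C = 400 - 17 = 383)
(C*(-26))*4 = (383*(-26))*4 = -9958*4 = -39832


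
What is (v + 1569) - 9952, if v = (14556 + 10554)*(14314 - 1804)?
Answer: 314117717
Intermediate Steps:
v = 314126100 (v = 25110*12510 = 314126100)
(v + 1569) - 9952 = (314126100 + 1569) - 9952 = 314127669 - 9952 = 314117717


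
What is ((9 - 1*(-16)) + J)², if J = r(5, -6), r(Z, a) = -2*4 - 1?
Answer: 256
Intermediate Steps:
r(Z, a) = -9 (r(Z, a) = -8 - 1 = -9)
J = -9
((9 - 1*(-16)) + J)² = ((9 - 1*(-16)) - 9)² = ((9 + 16) - 9)² = (25 - 9)² = 16² = 256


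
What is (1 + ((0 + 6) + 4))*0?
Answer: 0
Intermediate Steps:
(1 + ((0 + 6) + 4))*0 = (1 + (6 + 4))*0 = (1 + 10)*0 = 11*0 = 0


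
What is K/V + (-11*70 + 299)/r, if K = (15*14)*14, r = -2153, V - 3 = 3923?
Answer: 4089483/4226339 ≈ 0.96762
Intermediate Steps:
V = 3926 (V = 3 + 3923 = 3926)
K = 2940 (K = 210*14 = 2940)
K/V + (-11*70 + 299)/r = 2940/3926 + (-11*70 + 299)/(-2153) = 2940*(1/3926) + (-770 + 299)*(-1/2153) = 1470/1963 - 471*(-1/2153) = 1470/1963 + 471/2153 = 4089483/4226339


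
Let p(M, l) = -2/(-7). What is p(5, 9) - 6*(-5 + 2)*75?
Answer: 9452/7 ≈ 1350.3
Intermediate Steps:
p(M, l) = 2/7 (p(M, l) = -2*(-1/7) = 2/7)
p(5, 9) - 6*(-5 + 2)*75 = 2/7 - 6*(-5 + 2)*75 = 2/7 - 6*(-3)*75 = 2/7 + 18*75 = 2/7 + 1350 = 9452/7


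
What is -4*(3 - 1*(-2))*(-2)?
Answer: 40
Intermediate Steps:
-4*(3 - 1*(-2))*(-2) = -4*(3 + 2)*(-2) = -20*(-2) = -4*(-10) = 40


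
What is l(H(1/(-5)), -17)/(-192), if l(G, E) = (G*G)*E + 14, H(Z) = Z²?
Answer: -2911/40000 ≈ -0.072775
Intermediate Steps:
l(G, E) = 14 + E*G² (l(G, E) = G²*E + 14 = E*G² + 14 = 14 + E*G²)
l(H(1/(-5)), -17)/(-192) = (14 - 17*((1/(-5))²)²)/(-192) = (14 - 17*((-⅕)²)²)*(-1/192) = (14 - 17*(1/25)²)*(-1/192) = (14 - 17*1/625)*(-1/192) = (14 - 17/625)*(-1/192) = (8733/625)*(-1/192) = -2911/40000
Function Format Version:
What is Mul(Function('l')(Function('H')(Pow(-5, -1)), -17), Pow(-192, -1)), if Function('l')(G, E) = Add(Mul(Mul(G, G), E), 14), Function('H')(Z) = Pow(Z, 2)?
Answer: Rational(-2911, 40000) ≈ -0.072775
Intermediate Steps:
Function('l')(G, E) = Add(14, Mul(E, Pow(G, 2))) (Function('l')(G, E) = Add(Mul(Pow(G, 2), E), 14) = Add(Mul(E, Pow(G, 2)), 14) = Add(14, Mul(E, Pow(G, 2))))
Mul(Function('l')(Function('H')(Pow(-5, -1)), -17), Pow(-192, -1)) = Mul(Add(14, Mul(-17, Pow(Pow(Pow(-5, -1), 2), 2))), Pow(-192, -1)) = Mul(Add(14, Mul(-17, Pow(Pow(Rational(-1, 5), 2), 2))), Rational(-1, 192)) = Mul(Add(14, Mul(-17, Pow(Rational(1, 25), 2))), Rational(-1, 192)) = Mul(Add(14, Mul(-17, Rational(1, 625))), Rational(-1, 192)) = Mul(Add(14, Rational(-17, 625)), Rational(-1, 192)) = Mul(Rational(8733, 625), Rational(-1, 192)) = Rational(-2911, 40000)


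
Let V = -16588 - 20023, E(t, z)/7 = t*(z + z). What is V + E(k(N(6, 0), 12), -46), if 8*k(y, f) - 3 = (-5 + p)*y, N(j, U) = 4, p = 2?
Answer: -71773/2 ≈ -35887.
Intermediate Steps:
k(y, f) = 3/8 - 3*y/8 (k(y, f) = 3/8 + ((-5 + 2)*y)/8 = 3/8 + (-3*y)/8 = 3/8 - 3*y/8)
E(t, z) = 14*t*z (E(t, z) = 7*(t*(z + z)) = 7*(t*(2*z)) = 7*(2*t*z) = 14*t*z)
V = -36611
V + E(k(N(6, 0), 12), -46) = -36611 + 14*(3/8 - 3/8*4)*(-46) = -36611 + 14*(3/8 - 3/2)*(-46) = -36611 + 14*(-9/8)*(-46) = -36611 + 1449/2 = -71773/2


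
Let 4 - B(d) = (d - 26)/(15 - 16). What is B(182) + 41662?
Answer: 41822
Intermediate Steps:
B(d) = -22 + d (B(d) = 4 - (d - 26)/(15 - 16) = 4 - (-26 + d)/(-1) = 4 - (-26 + d)*(-1) = 4 - (26 - d) = 4 + (-26 + d) = -22 + d)
B(182) + 41662 = (-22 + 182) + 41662 = 160 + 41662 = 41822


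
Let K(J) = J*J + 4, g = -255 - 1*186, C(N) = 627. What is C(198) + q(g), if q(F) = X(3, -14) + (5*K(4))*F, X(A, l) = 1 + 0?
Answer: -43472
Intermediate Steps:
g = -441 (g = -255 - 186 = -441)
X(A, l) = 1
K(J) = 4 + J² (K(J) = J² + 4 = 4 + J²)
q(F) = 1 + 100*F (q(F) = 1 + (5*(4 + 4²))*F = 1 + (5*(4 + 16))*F = 1 + (5*20)*F = 1 + 100*F)
C(198) + q(g) = 627 + (1 + 100*(-441)) = 627 + (1 - 44100) = 627 - 44099 = -43472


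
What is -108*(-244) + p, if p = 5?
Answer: 26357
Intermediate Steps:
-108*(-244) + p = -108*(-244) + 5 = 26352 + 5 = 26357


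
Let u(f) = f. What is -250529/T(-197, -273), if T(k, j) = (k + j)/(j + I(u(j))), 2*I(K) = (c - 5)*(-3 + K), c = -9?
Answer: 415627611/470 ≈ 8.8431e+5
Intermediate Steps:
I(K) = 21 - 7*K (I(K) = ((-9 - 5)*(-3 + K))/2 = (-14*(-3 + K))/2 = (42 - 14*K)/2 = 21 - 7*K)
T(k, j) = (j + k)/(21 - 6*j) (T(k, j) = (k + j)/(j + (21 - 7*j)) = (j + k)/(21 - 6*j))
-250529/T(-197, -273) = -250529*3*(7 - 2*(-273))/(-273 - 197) = -250529/((⅓)*(-470)/(7 + 546)) = -250529/((⅓)*(-470)/553) = -250529/((⅓)*(1/553)*(-470)) = -250529/(-470/1659) = -250529*(-1659/470) = 415627611/470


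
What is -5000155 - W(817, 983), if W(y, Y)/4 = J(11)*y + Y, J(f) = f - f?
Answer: -5004087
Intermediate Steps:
J(f) = 0
W(y, Y) = 4*Y (W(y, Y) = 4*(0*y + Y) = 4*(0 + Y) = 4*Y)
-5000155 - W(817, 983) = -5000155 - 4*983 = -5000155 - 1*3932 = -5000155 - 3932 = -5004087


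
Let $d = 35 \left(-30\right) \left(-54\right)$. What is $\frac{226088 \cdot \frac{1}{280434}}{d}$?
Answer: $\frac{28261}{1987575975} \approx 1.4219 \cdot 10^{-5}$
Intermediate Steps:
$d = 56700$ ($d = \left(-1050\right) \left(-54\right) = 56700$)
$\frac{226088 \cdot \frac{1}{280434}}{d} = \frac{226088 \cdot \frac{1}{280434}}{56700} = 226088 \cdot \frac{1}{280434} \cdot \frac{1}{56700} = \frac{113044}{140217} \cdot \frac{1}{56700} = \frac{28261}{1987575975}$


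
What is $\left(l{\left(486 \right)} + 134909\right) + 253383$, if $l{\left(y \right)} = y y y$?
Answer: $115179548$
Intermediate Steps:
$l{\left(y \right)} = y^{3}$ ($l{\left(y \right)} = y^{2} y = y^{3}$)
$\left(l{\left(486 \right)} + 134909\right) + 253383 = \left(486^{3} + 134909\right) + 253383 = \left(114791256 + 134909\right) + 253383 = 114926165 + 253383 = 115179548$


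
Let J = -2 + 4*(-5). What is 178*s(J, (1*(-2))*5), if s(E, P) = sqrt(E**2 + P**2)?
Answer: 356*sqrt(146) ≈ 4301.6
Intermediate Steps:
J = -22 (J = -2 - 20 = -22)
178*s(J, (1*(-2))*5) = 178*sqrt((-22)**2 + ((1*(-2))*5)**2) = 178*sqrt(484 + (-2*5)**2) = 178*sqrt(484 + (-10)**2) = 178*sqrt(484 + 100) = 178*sqrt(584) = 178*(2*sqrt(146)) = 356*sqrt(146)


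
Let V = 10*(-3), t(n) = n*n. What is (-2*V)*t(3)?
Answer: 540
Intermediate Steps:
t(n) = n**2
V = -30
(-2*V)*t(3) = -2*(-30)*3**2 = 60*9 = 540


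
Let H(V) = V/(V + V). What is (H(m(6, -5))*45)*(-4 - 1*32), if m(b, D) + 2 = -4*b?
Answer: -810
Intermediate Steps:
m(b, D) = -2 - 4*b
H(V) = 1/2 (H(V) = V/((2*V)) = (1/(2*V))*V = 1/2)
(H(m(6, -5))*45)*(-4 - 1*32) = ((1/2)*45)*(-4 - 1*32) = 45*(-4 - 32)/2 = (45/2)*(-36) = -810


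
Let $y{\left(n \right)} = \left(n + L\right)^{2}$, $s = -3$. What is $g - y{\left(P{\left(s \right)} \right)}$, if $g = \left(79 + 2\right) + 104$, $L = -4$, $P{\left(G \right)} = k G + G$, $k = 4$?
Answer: $-176$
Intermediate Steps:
$P{\left(G \right)} = 5 G$ ($P{\left(G \right)} = 4 G + G = 5 G$)
$y{\left(n \right)} = \left(-4 + n\right)^{2}$ ($y{\left(n \right)} = \left(n - 4\right)^{2} = \left(-4 + n\right)^{2}$)
$g = 185$ ($g = 81 + 104 = 185$)
$g - y{\left(P{\left(s \right)} \right)} = 185 - \left(-4 + 5 \left(-3\right)\right)^{2} = 185 - \left(-4 - 15\right)^{2} = 185 - \left(-19\right)^{2} = 185 - 361 = -176$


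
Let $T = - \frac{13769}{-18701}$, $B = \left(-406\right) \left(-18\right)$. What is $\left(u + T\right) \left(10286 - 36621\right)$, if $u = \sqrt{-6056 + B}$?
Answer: $- \frac{362606615}{18701} - 52670 \sqrt{313} \approx -9.5122 \cdot 10^{5}$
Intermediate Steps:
$B = 7308$
$T = \frac{13769}{18701}$ ($T = \left(-13769\right) \left(- \frac{1}{18701}\right) = \frac{13769}{18701} \approx 0.73627$)
$u = 2 \sqrt{313}$ ($u = \sqrt{-6056 + 7308} = \sqrt{1252} = 2 \sqrt{313} \approx 35.384$)
$\left(u + T\right) \left(10286 - 36621\right) = \left(2 \sqrt{313} + \frac{13769}{18701}\right) \left(10286 - 36621\right) = \left(\frac{13769}{18701} + 2 \sqrt{313}\right) \left(-26335\right) = - \frac{362606615}{18701} - 52670 \sqrt{313}$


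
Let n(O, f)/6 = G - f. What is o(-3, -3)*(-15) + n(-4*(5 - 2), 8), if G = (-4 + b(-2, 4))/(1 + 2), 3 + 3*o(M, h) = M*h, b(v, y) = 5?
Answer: -76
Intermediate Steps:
o(M, h) = -1 + M*h/3 (o(M, h) = -1 + (M*h)/3 = -1 + M*h/3)
G = 1/3 (G = (-4 + 5)/(1 + 2) = 1/3 ≈ 0.33333)
n(O, f) = 2 - 6*f (n(O, f) = 6*(1/3 - f) = 2 - 6*f)
o(-3, -3)*(-15) + n(-4*(5 - 2), 8) = (-1 + (1/3)*(-3)*(-3))*(-15) + (2 - 6*8) = (-1 + 3)*(-15) + (2 - 48) = 2*(-15) - 46 = -30 - 46 = -76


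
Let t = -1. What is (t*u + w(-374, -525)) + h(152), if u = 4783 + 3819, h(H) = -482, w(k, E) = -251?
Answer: -9335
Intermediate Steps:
u = 8602
(t*u + w(-374, -525)) + h(152) = (-1*8602 - 251) - 482 = (-8602 - 251) - 482 = -8853 - 482 = -9335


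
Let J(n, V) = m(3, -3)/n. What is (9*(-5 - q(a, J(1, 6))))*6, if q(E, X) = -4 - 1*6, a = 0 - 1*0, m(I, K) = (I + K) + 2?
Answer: 270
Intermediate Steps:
m(I, K) = 2 + I + K
J(n, V) = 2/n (J(n, V) = (2 + 3 - 3)/n = 2/n)
a = 0 (a = 0 + 0 = 0)
q(E, X) = -10 (q(E, X) = -4 - 6 = -10)
(9*(-5 - q(a, J(1, 6))))*6 = (9*(-5 - 1*(-10)))*6 = (9*(-5 + 10))*6 = (9*5)*6 = 45*6 = 270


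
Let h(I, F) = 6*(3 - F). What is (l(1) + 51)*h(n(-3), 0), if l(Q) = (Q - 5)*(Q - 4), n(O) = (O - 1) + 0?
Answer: 1134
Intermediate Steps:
n(O) = -1 + O (n(O) = (-1 + O) + 0 = -1 + O)
h(I, F) = 18 - 6*F
l(Q) = (-5 + Q)*(-4 + Q)
(l(1) + 51)*h(n(-3), 0) = ((20 + 1**2 - 9*1) + 51)*(18 - 6*0) = ((20 + 1 - 9) + 51)*(18 + 0) = (12 + 51)*18 = 63*18 = 1134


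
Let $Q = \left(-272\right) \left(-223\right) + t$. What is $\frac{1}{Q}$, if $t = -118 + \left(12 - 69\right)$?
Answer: $\frac{1}{60481} \approx 1.6534 \cdot 10^{-5}$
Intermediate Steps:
$t = -175$ ($t = -118 - 57 = -175$)
$Q = 60481$ ($Q = \left(-272\right) \left(-223\right) - 175 = 60656 - 175 = 60481$)
$\frac{1}{Q} = \frac{1}{60481}$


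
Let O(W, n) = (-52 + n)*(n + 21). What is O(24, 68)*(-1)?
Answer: -1424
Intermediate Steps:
O(W, n) = (-52 + n)*(21 + n)
O(24, 68)*(-1) = (-1092 + 68² - 31*68)*(-1) = (-1092 + 4624 - 2108)*(-1) = 1424*(-1) = -1424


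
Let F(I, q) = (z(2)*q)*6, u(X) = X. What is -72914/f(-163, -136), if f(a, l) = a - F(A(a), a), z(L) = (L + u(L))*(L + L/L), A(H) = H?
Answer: -72914/11573 ≈ -6.3004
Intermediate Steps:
z(L) = 2*L*(1 + L) (z(L) = (L + L)*(L + L/L) = (2*L)*(L + 1) = (2*L)*(1 + L) = 2*L*(1 + L))
F(I, q) = 72*q (F(I, q) = ((2*2*(1 + 2))*q)*6 = ((2*2*3)*q)*6 = (12*q)*6 = 72*q)
f(a, l) = -71*a (f(a, l) = a - 72*a = -71*a)
-72914/f(-163, -136) = -72914/((-71*(-163))) = -72914/11573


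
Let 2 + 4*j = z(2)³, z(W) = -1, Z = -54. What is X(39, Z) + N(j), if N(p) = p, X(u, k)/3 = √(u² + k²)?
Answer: -¾ + 9*√493 ≈ 199.08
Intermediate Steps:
X(u, k) = 3*√(k² + u²) (X(u, k) = 3*√(u² + k²) = 3*√(k² + u²))
j = -¾ (j = -½ + (¼)*(-1)³ = -½ + (¼)*(-1) = -½ - ¼ = -¾ ≈ -0.75000)
X(39, Z) + N(j) = 3*√((-54)² + 39²) - ¾ = 3*√(2916 + 1521) - ¾ = 3*√4437 - ¾ = 3*(3*√493) - ¾ = 9*√493 - ¾ = -¾ + 9*√493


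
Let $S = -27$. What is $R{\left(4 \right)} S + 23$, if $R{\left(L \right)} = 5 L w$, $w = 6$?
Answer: $-3217$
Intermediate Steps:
$R{\left(L \right)} = 30 L$ ($R{\left(L \right)} = 5 L 6 = 30 L$)
$R{\left(4 \right)} S + 23 = 30 \cdot 4 \left(-27\right) + 23 = 120 \left(-27\right) + 23 = -3240 + 23 = -3217$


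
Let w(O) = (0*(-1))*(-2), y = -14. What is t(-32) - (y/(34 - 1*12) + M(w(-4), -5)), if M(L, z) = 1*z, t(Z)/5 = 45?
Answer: 2537/11 ≈ 230.64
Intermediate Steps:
t(Z) = 225 (t(Z) = 5*45 = 225)
w(O) = 0 (w(O) = 0*(-2) = 0)
M(L, z) = z
t(-32) - (y/(34 - 1*12) + M(w(-4), -5)) = 225 - (-14/(34 - 1*12) - 5) = 225 - (-14/(34 - 12) - 5) = 225 - (-14/22 - 5) = 225 - (-14*1/22 - 5) = 225 - (-7/11 - 5) = 225 - 1*(-62/11) = 225 + 62/11 = 2537/11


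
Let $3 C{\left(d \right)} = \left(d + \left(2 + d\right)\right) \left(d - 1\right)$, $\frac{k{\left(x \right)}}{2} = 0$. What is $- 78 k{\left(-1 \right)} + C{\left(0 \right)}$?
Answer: $- \frac{2}{3} \approx -0.66667$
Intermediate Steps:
$k{\left(x \right)} = 0$ ($k{\left(x \right)} = 2 \cdot 0 = 0$)
$C{\left(d \right)} = \frac{\left(-1 + d\right) \left(2 + 2 d\right)}{3}$ ($C{\left(d \right)} = \frac{\left(d + \left(2 + d\right)\right) \left(d - 1\right)}{3} = \frac{\left(2 + 2 d\right) \left(-1 + d\right)}{3} = \frac{\left(-1 + d\right) \left(2 + 2 d\right)}{3}$)
$- 78 k{\left(-1 \right)} + C{\left(0 \right)} = \left(-78\right) 0 - \left(\frac{2}{3} - \frac{2 \cdot 0^{2}}{3}\right) = 0 + \left(- \frac{2}{3} + \frac{2}{3} \cdot 0\right) = 0 + \left(- \frac{2}{3} + 0\right) = 0 - \frac{2}{3} = - \frac{2}{3}$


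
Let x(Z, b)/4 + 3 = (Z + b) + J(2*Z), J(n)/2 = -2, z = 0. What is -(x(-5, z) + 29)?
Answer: 19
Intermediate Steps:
J(n) = -4 (J(n) = 2*(-2) = -4)
x(Z, b) = -28 + 4*Z + 4*b (x(Z, b) = -12 + 4*((Z + b) - 4) = -12 + 4*(-4 + Z + b) = -12 + (-16 + 4*Z + 4*b) = -28 + 4*Z + 4*b)
-(x(-5, z) + 29) = -((-28 + 4*(-5) + 4*0) + 29) = -((-28 - 20 + 0) + 29) = -(-48 + 29) = -1*(-19) = 19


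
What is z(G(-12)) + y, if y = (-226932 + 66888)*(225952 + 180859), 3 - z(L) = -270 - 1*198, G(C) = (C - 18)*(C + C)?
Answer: -65107659213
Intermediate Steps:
G(C) = 2*C*(-18 + C) (G(C) = (-18 + C)*(2*C) = 2*C*(-18 + C))
z(L) = 471 (z(L) = 3 - (-270 - 1*198) = 3 - (-270 - 198) = 3 - 1*(-468) = 3 + 468 = 471)
y = -65107659684 (y = -160044*406811 = -65107659684)
z(G(-12)) + y = 471 - 65107659684 = -65107659213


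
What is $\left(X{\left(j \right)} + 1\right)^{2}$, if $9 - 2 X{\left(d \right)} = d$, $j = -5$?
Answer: $64$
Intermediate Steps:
$X{\left(d \right)} = \frac{9}{2} - \frac{d}{2}$
$\left(X{\left(j \right)} + 1\right)^{2} = \left(\left(\frac{9}{2} - - \frac{5}{2}\right) + 1\right)^{2} = \left(\left(\frac{9}{2} + \frac{5}{2}\right) + 1\right)^{2} = \left(7 + 1\right)^{2} = 8^{2} = 64$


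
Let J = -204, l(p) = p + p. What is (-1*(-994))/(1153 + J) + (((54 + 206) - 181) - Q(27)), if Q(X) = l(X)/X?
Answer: 74067/949 ≈ 78.047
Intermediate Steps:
l(p) = 2*p
Q(X) = 2 (Q(X) = (2*X)/X = 2)
(-1*(-994))/(1153 + J) + (((54 + 206) - 181) - Q(27)) = (-1*(-994))/(1153 - 204) + (((54 + 206) - 181) - 1*2) = 994/949 + ((260 - 181) - 2) = 994*(1/949) + (79 - 2) = 994/949 + 77 = 74067/949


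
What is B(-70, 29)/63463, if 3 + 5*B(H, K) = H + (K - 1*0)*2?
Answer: -3/63463 ≈ -4.7272e-5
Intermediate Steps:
B(H, K) = -⅗ + H/5 + 2*K/5 (B(H, K) = -⅗ + (H + (K - 1*0)*2)/5 = -⅗ + (H + (K + 0)*2)/5 = -⅗ + (H + K*2)/5 = -⅗ + (H + 2*K)/5 = -⅗ + (H/5 + 2*K/5) = -⅗ + H/5 + 2*K/5)
B(-70, 29)/63463 = (-⅗ + (⅕)*(-70) + (⅖)*29)/63463 = (-⅗ - 14 + 58/5)*(1/63463) = -3*1/63463 = -3/63463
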